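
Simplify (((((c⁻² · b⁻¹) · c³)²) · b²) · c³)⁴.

(((((c⁻² · b⁻¹) · c³)²) · b²) · c³)⁴
= (((((c⁻² · b⁻¹) · c³)²) · b²)⁴) · ((c³)⁴)    [power of a product]
= (((((c⁻² · b⁻¹) · c³)²)⁴) · ((b²)⁴)) · ((c³)⁴)    [power of a product]
= ((((c⁻² · b⁻¹) · c³)⁸) · ((b²)⁴)) · ((c³)⁴)    [power of a power]
= ((((c⁻² · b⁻¹)⁸) · ((c³)⁸)) · ((b²)⁴)) · ((c³)⁴)    [power of a product]
= (((((c⁻²)⁸) · ((b⁻¹)⁸)) · ((c³)⁸)) · ((b²)⁴)) · ((c³)⁴)    [power of a product]
= (((c⁻¹⁶ · ((b⁻¹)⁸)) · ((c³)⁸)) · ((b²)⁴)) · ((c³)⁴)    [power of a power]
= (((c⁻¹⁶ · b⁻⁸) · ((c³)⁸)) · ((b²)⁴)) · ((c³)⁴)    [power of a power]
= (((c⁻¹⁶ · b⁻⁸) · c²⁴) · ((b²)⁴)) · ((c³)⁴)    [power of a power]
= (((c⁻¹⁶ · b⁻⁸) · c²⁴) · b⁸) · ((c³)⁴)    [power of a power]
= (((c⁻¹⁶ · b⁻⁸) · c²⁴) · b⁸) · c¹²    [power of a power]
= c²⁰    [product of powers]

c²⁰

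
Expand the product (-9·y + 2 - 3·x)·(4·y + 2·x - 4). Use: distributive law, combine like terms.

(-9·y + 2 - 3·x)·(4·y + 2·x - 4)
= -36·y^2 - 18·x·y + 36·y + 8·y + 4·x - 8 - 12·x·y - 6·x^2 + 12·x    [distributive law]
= -36·y^2 - 30·x·y + 44·y + 16·x - 8 - 6·x^2    [combine like terms]

-36·y^2 - 30·x·y + 44·y + 16·x - 8 - 6·x^2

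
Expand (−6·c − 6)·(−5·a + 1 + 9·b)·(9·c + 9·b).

270·a·c^2 + 270·a·b·c − 54·c^2 − 540·b·c − 486·b·c^2 − 486·b^2·c + 270·a·c + 270·a·b − 54·c − 54·b − 486·b^2

(−6·c − 6)·(−5·a + 1 + 9·b)·(9·c + 9·b)
= (30·a·c − 6·c − 54·b·c + 30·a − 6 − 54·b)·(9·c + 9·b)    [distributive law]
= 270·a·c^2 + 270·a·b·c − 54·c^2 − 54·b·c − 486·b·c^2 − 486·b^2·c + 270·a·c + 270·a·b − 54·c − 54·b − 486·b·c − 486·b^2    [distributive law]
= 270·a·c^2 + 270·a·b·c − 54·c^2 − 540·b·c − 486·b·c^2 − 486·b^2·c + 270·a·c + 270·a·b − 54·c − 54·b − 486·b^2    [combine like terms]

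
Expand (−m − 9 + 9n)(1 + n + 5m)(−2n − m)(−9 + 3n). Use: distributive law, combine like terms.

−801mn + 1149mn^2 − 414m^2 + 444m^2n − 291mn^3 − 102m^2n^2 − 45m^3 + 15m^3n − 162n + 54n^2 − 81m + 162n^3 − 54n^4

(−m − 9 + 9n)(1 + n + 5m)(−2n − m)(−9 + 3n)
= (−m − mn − 5m^2 − 9 − 9n − 45m + 9n + 9n^2 + 45mn)(−2n − m)(−9 + 3n)    [distributive law]
= (−46m + 44mn − 5m^2 − 9 + 9n^2)(−2n − m)(−9 + 3n)    [combine like terms]
= (92mn + 46m^2 − 88mn^2 − 44m^2n + 10m^2n + 5m^3 + 18n + 9m − 18n^3 − 9mn^2)(−9 + 3n)    [distributive law]
= (92mn + 46m^2 − 97mn^2 − 34m^2n + 5m^3 + 18n + 9m − 18n^3)(−9 + 3n)    [combine like terms]
= −828mn + 276mn^2 − 414m^2 + 138m^2n + 873mn^2 − 291mn^3 + 306m^2n − 102m^2n^2 − 45m^3 + 15m^3n − 162n + 54n^2 − 81m + 27mn + 162n^3 − 54n^4    [distributive law]
= −801mn + 1149mn^2 − 414m^2 + 444m^2n − 291mn^3 − 102m^2n^2 − 45m^3 + 15m^3n − 162n + 54n^2 − 81m + 162n^3 − 54n^4    [combine like terms]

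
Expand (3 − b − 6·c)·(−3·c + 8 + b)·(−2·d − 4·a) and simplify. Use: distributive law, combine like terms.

114·c·d + 228·a·c − 48·d − 96·a + 10·b·d + 20·a·b + 6·b·c·d + 12·a·b·c + 2·b²·d + 4·a·b² − 36·c²·d − 72·a·c²

(3 − b − 6·c)·(−3·c + 8 + b)·(−2·d − 4·a)
= (−9·c + 24 + 3·b + 3·b·c − 8·b − b² + 18·c² − 48·c − 6·b·c)·(−2·d − 4·a)    [distributive law]
= (−57·c + 24 − 5·b − 3·b·c − b² + 18·c²)·(−2·d − 4·a)    [combine like terms]
= 114·c·d + 228·a·c − 48·d − 96·a + 10·b·d + 20·a·b + 6·b·c·d + 12·a·b·c + 2·b²·d + 4·a·b² − 36·c²·d − 72·a·c²    [distributive law]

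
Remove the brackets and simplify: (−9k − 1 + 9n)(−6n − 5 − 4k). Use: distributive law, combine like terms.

18kn + 49k + 36k^2 − 39n + 5 − 54n^2

(−9k − 1 + 9n)(−6n − 5 − 4k)
= 54kn + 45k + 36k^2 + 6n + 5 + 4k − 54n^2 − 45n − 36kn    [distributive law]
= 18kn + 49k + 36k^2 − 39n + 5 − 54n^2    [combine like terms]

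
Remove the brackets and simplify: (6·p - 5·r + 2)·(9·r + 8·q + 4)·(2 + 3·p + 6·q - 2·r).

(6·p - 5·r + 2)·(9·r + 8·q + 4)·(2 + 3·p + 6·q - 2·r)
= (54·p·r + 48·p·q + 24·p - 45·r² - 40·q·r - 20·r + 18·r + 16·q + 8)·(2 + 3·p + 6·q - 2·r)    [distributive law]
= (54·p·r + 48·p·q + 24·p - 45·r² - 40·q·r - 2·r + 16·q + 8)·(2 + 3·p + 6·q - 2·r)    [combine like terms]
= 108·p·r + 162·p²·r + 324·p·q·r - 108·p·r² + 96·p·q + 144·p²·q + 288·p·q² - 96·p·q·r + 48·p + 72·p² + 144·p·q - 48·p·r - 90·r² - 135·p·r² - 270·q·r² + 90·r³ - 80·q·r - 120·p·q·r - 240·q²·r + 80·q·r² - 4·r - 6·p·r - 12·q·r + 4·r² + 32·q + 48·p·q + 96·q² - 32·q·r + 16 + 24·p + 48·q - 16·r    [distributive law]
= 54·p·r + 162·p²·r + 108·p·q·r - 243·p·r² + 288·p·q + 144·p²·q + 288·p·q² + 72·p + 72·p² - 86·r² - 190·q·r² + 90·r³ - 124·q·r - 240·q²·r - 20·r + 80·q + 96·q² + 16    [combine like terms]

54·p·r + 162·p²·r + 108·p·q·r - 243·p·r² + 288·p·q + 144·p²·q + 288·p·q² + 72·p + 72·p² - 86·r² - 190·q·r² + 90·r³ - 124·q·r - 240·q²·r - 20·r + 80·q + 96·q² + 16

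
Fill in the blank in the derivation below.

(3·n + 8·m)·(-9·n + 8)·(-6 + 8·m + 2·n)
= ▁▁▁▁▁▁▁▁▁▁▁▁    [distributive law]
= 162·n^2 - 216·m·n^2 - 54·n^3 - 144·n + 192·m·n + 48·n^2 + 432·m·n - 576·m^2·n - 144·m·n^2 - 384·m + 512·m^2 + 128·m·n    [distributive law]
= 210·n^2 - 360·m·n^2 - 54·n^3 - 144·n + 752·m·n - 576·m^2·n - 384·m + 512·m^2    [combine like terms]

Applying distributive law to the line above:

(-27·n^2 + 24·n - 72·m·n + 64·m)·(-6 + 8·m + 2·n)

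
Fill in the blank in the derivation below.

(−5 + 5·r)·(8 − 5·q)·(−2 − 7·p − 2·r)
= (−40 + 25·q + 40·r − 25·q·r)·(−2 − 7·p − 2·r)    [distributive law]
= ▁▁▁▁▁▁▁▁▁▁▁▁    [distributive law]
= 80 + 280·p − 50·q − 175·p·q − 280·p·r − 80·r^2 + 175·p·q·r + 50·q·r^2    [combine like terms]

By distributive law:

80 + 280·p + 80·r − 50·q − 175·p·q − 50·q·r − 80·r − 280·p·r − 80·r^2 + 50·q·r + 175·p·q·r + 50·q·r^2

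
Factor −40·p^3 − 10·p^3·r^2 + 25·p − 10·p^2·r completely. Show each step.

5·p(−8·p^2 − 2·p^2·r^2 + 5 − 2·p·r)

−40·p^3 − 10·p^3·r^2 + 25·p − 10·p^2·r
= 5(−8·p^3 − 2·p^3·r^2 + 5·p − 2·p^2·r)    [factor out 5]
= 5·p(−8·p^2 − 2·p^2·r^2 + 5 − 2·p·r)    [factor out p]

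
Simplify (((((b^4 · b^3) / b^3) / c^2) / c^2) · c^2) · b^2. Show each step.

(((((b^4 · b^3) / b^3) / c^2) / c^2) · c^2) · b^2
= ((((b^7 / b^3) / c^2) / c^2) · c^2) · b^2    [product of powers]
= (((b^4 / c^2) / c^2) · c^2) · b^2    [quotient of powers]
= b^6c^(-2)    [quotient of powers; product of powers]

b^6c^(-2)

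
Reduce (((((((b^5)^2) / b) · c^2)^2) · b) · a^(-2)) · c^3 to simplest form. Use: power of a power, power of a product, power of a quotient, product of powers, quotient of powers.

(((((((b^5)^2) / b) · c^2)^2) · b) · a^(-2)) · c^3
= (((((((b^5)^2) / b)^2) · ((c^2)^2)) · b) · a^(-2)) · c^3    [power of a product]
= (((((((b^5)^2)^2) / (b^2)) · ((c^2)^2)) · b) · a^(-2)) · c^3    [power of a quotient]
= ((((((b^5)^4) / (b^2)) · ((c^2)^2)) · b) · a^(-2)) · c^3    [power of a power]
= ((((b^20 / (b^2)) · ((c^2)^2)) · b) · a^(-2)) · c^3    [power of a power]
= (((b^18 · ((c^2)^2)) · b) · a^(-2)) · c^3    [quotient of powers]
= (((b^18 · c^4) · b) · a^(-2)) · c^3    [power of a power]
= a^(-2)b^19c^7    [product of powers]

a^(-2)b^19c^7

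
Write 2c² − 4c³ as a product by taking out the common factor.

2c² − 4c³
= 2(c² − 2c³)    [factor out 2]
= 2c²(1 − 2c)    [factor out c²]

2c²(1 − 2c)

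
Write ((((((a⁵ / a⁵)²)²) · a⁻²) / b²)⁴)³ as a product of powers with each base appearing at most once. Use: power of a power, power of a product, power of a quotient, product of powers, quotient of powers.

a⁻²⁴·b⁻²⁴

((((((a⁵ / a⁵)²)²) · a⁻²) / b²)⁴)³
= (((((a⁵ / a⁵)²)²) · a⁻²) / b²)¹²    [power of a power]
= (((((a⁵ / a⁵)²)²) · a⁻²)¹²) / ((b²)¹²)    [power of a quotient]
= (((((a⁵ / a⁵)²)²)¹²) · ((a⁻²)¹²)) / ((b²)¹²)    [power of a product]
= ((((a⁵ / a⁵)²)²⁴) · ((a⁻²)¹²)) / ((b²)¹²)    [power of a power]
= (((a⁵ / a⁵)⁴⁸) · ((a⁻²)¹²)) / ((b²)¹²)    [power of a power]
= ((((a⁵)⁴⁸) / ((a⁵)⁴⁸)) · ((a⁻²)¹²)) / ((b²)¹²)    [power of a quotient]
= ((a²⁴⁰ / ((a⁵)⁴⁸)) · ((a⁻²)¹²)) / ((b²)¹²)    [power of a power]
= ((a²⁴⁰ / a²⁴⁰) · ((a⁻²)¹²)) / ((b²)¹²)    [power of a power]
= (a⁰ · ((a⁻²)¹²)) / ((b²)¹²)    [quotient of powers]
= (a⁰ · a⁻²⁴) / ((b²)¹²)    [power of a power]
= a⁻²⁴ / ((b²)¹²)    [product of powers]
= a⁻²⁴ / b²⁴    [power of a power]
= a⁻²⁴·b⁻²⁴    [quotient of powers]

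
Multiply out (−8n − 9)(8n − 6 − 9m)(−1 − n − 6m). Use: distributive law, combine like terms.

88n^2 + 64n^3 + 312mn^2 − 30n − 9mn − 432m^2n − 54 − 405m − 486m^2

(−8n − 9)(8n − 6 − 9m)(−1 − n − 6m)
= (−64n^2 + 48n + 72mn − 72n + 54 + 81m)(−1 − n − 6m)    [distributive law]
= (−64n^2 − 24n + 72mn + 54 + 81m)(−1 − n − 6m)    [combine like terms]
= 64n^2 + 64n^3 + 384mn^2 + 24n + 24n^2 + 144mn − 72mn − 72mn^2 − 432m^2n − 54 − 54n − 324m − 81m − 81mn − 486m^2    [distributive law]
= 88n^2 + 64n^3 + 312mn^2 − 30n − 9mn − 432m^2n − 54 − 405m − 486m^2    [combine like terms]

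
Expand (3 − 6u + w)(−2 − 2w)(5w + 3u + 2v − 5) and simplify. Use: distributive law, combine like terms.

10w − 78u − 12v + 30 − 30w^2 − 24uw − 16vw + 36u^2 + 24uv + 54uw^2 + 36u^2w + 24uvw − 10w^3 − 4vw^2

(3 − 6u + w)(−2 − 2w)(5w + 3u + 2v − 5)
= (−6 − 6w + 12u + 12uw − 2w − 2w^2)(5w + 3u + 2v − 5)    [distributive law]
= (−6 − 8w + 12u + 12uw − 2w^2)(5w + 3u + 2v − 5)    [combine like terms]
= −30w − 18u − 12v + 30 − 40w^2 − 24uw − 16vw + 40w + 60uw + 36u^2 + 24uv − 60u + 60uw^2 + 36u^2w + 24uvw − 60uw − 10w^3 − 6uw^2 − 4vw^2 + 10w^2    [distributive law]
= 10w − 78u − 12v + 30 − 30w^2 − 24uw − 16vw + 36u^2 + 24uv + 54uw^2 + 36u^2w + 24uvw − 10w^3 − 4vw^2    [combine like terms]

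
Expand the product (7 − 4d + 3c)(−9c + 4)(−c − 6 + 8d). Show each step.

213c^2 + 278c − 608cd − 168 + 320d − 252c^2d + 288cd^2 − 128d^2 + 27c^3

(7 − 4d + 3c)(−9c + 4)(−c − 6 + 8d)
= (−63c + 28 + 36cd − 16d − 27c^2 + 12c)(−c − 6 + 8d)    [distributive law]
= (−51c + 28 + 36cd − 16d − 27c^2)(−c − 6 + 8d)    [combine like terms]
= 51c^2 + 306c − 408cd − 28c − 168 + 224d − 36c^2d − 216cd + 288cd^2 + 16cd + 96d − 128d^2 + 27c^3 + 162c^2 − 216c^2d    [distributive law]
= 213c^2 + 278c − 608cd − 168 + 320d − 252c^2d + 288cd^2 − 128d^2 + 27c^3    [combine like terms]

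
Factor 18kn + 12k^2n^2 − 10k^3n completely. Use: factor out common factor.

18kn + 12k^2n^2 − 10k^3n
= 2(9kn + 6k^2n^2 − 5k^3n)    [factor out 2]
= 2kn(9 + 6kn − 5k^2)    [factor out kn]

2kn(9 + 6kn − 5k^2)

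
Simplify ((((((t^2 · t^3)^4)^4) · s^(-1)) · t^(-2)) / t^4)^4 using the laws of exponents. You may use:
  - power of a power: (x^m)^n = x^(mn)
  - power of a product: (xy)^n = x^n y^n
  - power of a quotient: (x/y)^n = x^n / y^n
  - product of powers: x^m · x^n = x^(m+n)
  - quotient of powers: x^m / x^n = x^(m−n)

s^(-4)·t^296

((((((t^2 · t^3)^4)^4) · s^(-1)) · t^(-2)) / t^4)^4
= ((((((t^2 · t^3)^4)^4) · s^(-1)) · t^(-2))^4) / ((t^4)^4)    [power of a quotient]
= ((((((t^2 · t^3)^4)^4) · s^(-1))^4) · ((t^(-2))^4)) / ((t^4)^4)    [power of a product]
= ((((((t^2 · t^3)^4)^4)^4) · ((s^(-1))^4)) · ((t^(-2))^4)) / ((t^4)^4)    [power of a product]
= (((((t^2 · t^3)^4)^16) · ((s^(-1))^4)) · ((t^(-2))^4)) / ((t^4)^4)    [power of a power]
= ((((t^2 · t^3)^64) · ((s^(-1))^4)) · ((t^(-2))^4)) / ((t^4)^4)    [power of a power]
= (((((t^2)^64) · ((t^3)^64)) · ((s^(-1))^4)) · ((t^(-2))^4)) / ((t^4)^4)    [power of a product]
= (((t^128 · ((t^3)^64)) · ((s^(-1))^4)) · ((t^(-2))^4)) / ((t^4)^4)    [power of a power]
= (((t^128 · t^192) · ((s^(-1))^4)) · ((t^(-2))^4)) / ((t^4)^4)    [power of a power]
= ((t^320 · ((s^(-1))^4)) · ((t^(-2))^4)) / ((t^4)^4)    [product of powers]
= ((t^320 · s^(-4)) · ((t^(-2))^4)) / ((t^4)^4)    [power of a power]
= ((t^320 · s^(-4)) · t^(-8)) / ((t^4)^4)    [power of a power]
= ((t^320 · s^(-4)) · t^(-8)) / t^16    [power of a power]
= s^(-4)·t^296    [quotient of powers; product of powers]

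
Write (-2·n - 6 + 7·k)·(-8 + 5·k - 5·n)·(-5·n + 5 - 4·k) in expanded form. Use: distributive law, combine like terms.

(-2·n - 6 + 7·k)·(-8 + 5·k - 5·n)·(-5·n + 5 - 4·k)
= (16·n - 10·k·n + 10·n² + 48 - 30·k + 30·n - 56·k + 35·k² - 35·k·n)·(-5·n + 5 - 4·k)    [distributive law]
= (46·n - 45·k·n + 10·n² + 48 - 86·k + 35·k²)·(-5·n + 5 - 4·k)    [combine like terms]
= -230·n² + 230·n - 184·k·n + 225·k·n² - 225·k·n + 180·k²·n - 50·n³ + 50·n² - 40·k·n² - 240·n + 240 - 192·k + 430·k·n - 430·k + 344·k² - 175·k²·n + 175·k² - 140·k³    [distributive law]
= -180·n² - 10·n + 21·k·n + 185·k·n² + 5·k²·n - 50·n³ + 240 - 622·k + 519·k² - 140·k³    [combine like terms]

-180·n² - 10·n + 21·k·n + 185·k·n² + 5·k²·n - 50·n³ + 240 - 622·k + 519·k² - 140·k³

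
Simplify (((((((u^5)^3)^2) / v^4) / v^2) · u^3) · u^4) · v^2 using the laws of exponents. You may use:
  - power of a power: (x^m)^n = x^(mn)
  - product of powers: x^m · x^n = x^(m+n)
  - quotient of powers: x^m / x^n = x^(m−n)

(((((((u^5)^3)^2) / v^4) / v^2) · u^3) · u^4) · v^2
= ((((((u^5)^6) / v^4) / v^2) · u^3) · u^4) · v^2    [power of a power]
= ((((u^30 / v^4) / v^2) · u^3) · u^4) · v^2    [power of a power]
= u^37·v^(-4)    [quotient of powers; product of powers]

u^37·v^(-4)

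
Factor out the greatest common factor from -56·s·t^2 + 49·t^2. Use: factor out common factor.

-56·s·t^2 + 49·t^2
= 7(-8·s·t^2 + 7·t^2)    [factor out 7]
= 7·t^2(-8·s + 7)    [factor out t^2]

7·t^2(-8·s + 7)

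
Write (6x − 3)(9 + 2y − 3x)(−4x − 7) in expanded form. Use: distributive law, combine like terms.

(6x − 3)(9 + 2y − 3x)(−4x − 7)
= (54x + 12xy − 18x² − 27 − 6y + 9x)(−4x − 7)    [distributive law]
= (63x + 12xy − 18x² − 27 − 6y)(−4x − 7)    [combine like terms]
= −252x² − 441x − 48x²y − 84xy + 72x³ + 126x² + 108x + 189 + 24xy + 42y    [distributive law]
= −126x² − 333x − 48x²y − 60xy + 72x³ + 189 + 42y    [combine like terms]

−126x² − 333x − 48x²y − 60xy + 72x³ + 189 + 42y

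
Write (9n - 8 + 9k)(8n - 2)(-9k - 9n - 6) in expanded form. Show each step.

-1296kn² - 648n³ + 306n² + 468kn + 348n - 36k - 96 - 648k²n + 162k²

(9n - 8 + 9k)(8n - 2)(-9k - 9n - 6)
= (72n² - 18n - 64n + 16 + 72kn - 18k)(-9k - 9n - 6)    [distributive law]
= (72n² - 82n + 16 + 72kn - 18k)(-9k - 9n - 6)    [combine like terms]
= -648kn² - 648n³ - 432n² + 738kn + 738n² + 492n - 144k - 144n - 96 - 648k²n - 648kn² - 432kn + 162k² + 162kn + 108k    [distributive law]
= -1296kn² - 648n³ + 306n² + 468kn + 348n - 36k - 96 - 648k²n + 162k²    [combine like terms]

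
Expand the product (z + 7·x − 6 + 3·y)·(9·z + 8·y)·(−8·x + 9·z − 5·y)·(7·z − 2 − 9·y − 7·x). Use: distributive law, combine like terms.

2898·x·z^3 + 5436·x·z^2 − 6982·x·y·z^2 − 6993·x^2·z^2 + 567·z^4 − 3564·z^3 + 1161·y·z^3 + 2700·y·z^2 − 2143·y^2·z^2 + 116·x·y·z − 2772·x·y^2·z + 2037·x^2·y·z + 3056·y^2·z − 1209·y^3·z − 2016·x^2·z + 3528·x^3·z − 1792·x^2·y + 7336·x^2·y^2 + 3136·x^3·y − 4192·x·y^2 + 5088·x·y^3 − 864·x·z + 972·z^2 + 324·y·z − 768·x·y − 480·y^2 − 1920·y^3 + 1080·y^4

(z + 7·x − 6 + 3·y)·(9·z + 8·y)·(−8·x + 9·z − 5·y)·(7·z − 2 − 9·y − 7·x)
= (9·z^2 + 8·y·z + 63·x·z + 56·x·y − 54·z − 48·y + 27·y·z + 24·y^2)·(−8·x + 9·z − 5·y)·(7·z − 2 − 9·y − 7·x)    [distributive law]
= (9·z^2 + 35·y·z + 63·x·z + 56·x·y − 54·z − 48·y + 24·y^2)·(−8·x + 9·z − 5·y)·(7·z − 2 − 9·y − 7·x)    [combine like terms]
= (−72·x·z^2 + 81·z^3 − 45·y·z^2 − 280·x·y·z + 315·y·z^2 − 175·y^2·z − 504·x^2·z + 567·x·z^2 − 315·x·y·z − 448·x^2·y + 504·x·y·z − 280·x·y^2 + 432·x·z − 486·z^2 + 270·y·z + 384·x·y − 432·y·z + 240·y^2 − 192·x·y^2 + 216·y^2·z − 120·y^3)·(7·z − 2 − 9·y − 7·x)    [distributive law]
= (495·x·z^2 + 81·z^3 + 270·y·z^2 − 91·x·y·z + 41·y^2·z − 504·x^2·z − 448·x^2·y − 472·x·y^2 + 432·x·z − 486·z^2 − 162·y·z + 384·x·y + 240·y^2 − 120·y^3)·(7·z − 2 − 9·y − 7·x)    [combine like terms]
= 3465·x·z^3 − 990·x·z^2 − 4455·x·y·z^2 − 3465·x^2·z^2 + 567·z^4 − 162·z^3 − 729·y·z^3 − 567·x·z^3 + 1890·y·z^3 − 540·y·z^2 − 2430·y^2·z^2 − 1890·x·y·z^2 − 637·x·y·z^2 + 182·x·y·z + 819·x·y^2·z + 637·x^2·y·z + 287·y^2·z^2 − 82·y^2·z − 369·y^3·z − 287·x·y^2·z − 3528·x^2·z^2 + 1008·x^2·z + 4536·x^2·y·z + 3528·x^3·z − 3136·x^2·y·z + 896·x^2·y + 4032·x^2·y^2 + 3136·x^3·y − 3304·x·y^2·z + 944·x·y^2 + 4248·x·y^3 + 3304·x^2·y^2 + 3024·x·z^2 − 864·x·z − 3888·x·y·z − 3024·x^2·z − 3402·z^3 + 972·z^2 + 4374·y·z^2 + 3402·x·z^2 − 1134·y·z^2 + 324·y·z + 1458·y^2·z + 1134·x·y·z + 2688·x·y·z − 768·x·y − 3456·x·y^2 − 2688·x^2·y + 1680·y^2·z − 480·y^2 − 2160·y^3 − 1680·x·y^2 − 840·y^3·z + 240·y^3 + 1080·y^4 + 840·x·y^3    [distributive law]
= 2898·x·z^3 + 5436·x·z^2 − 6982·x·y·z^2 − 6993·x^2·z^2 + 567·z^4 − 3564·z^3 + 1161·y·z^3 + 2700·y·z^2 − 2143·y^2·z^2 + 116·x·y·z − 2772·x·y^2·z + 2037·x^2·y·z + 3056·y^2·z − 1209·y^3·z − 2016·x^2·z + 3528·x^3·z − 1792·x^2·y + 7336·x^2·y^2 + 3136·x^3·y − 4192·x·y^2 + 5088·x·y^3 − 864·x·z + 972·z^2 + 324·y·z − 768·x·y − 480·y^2 − 1920·y^3 + 1080·y^4    [combine like terms]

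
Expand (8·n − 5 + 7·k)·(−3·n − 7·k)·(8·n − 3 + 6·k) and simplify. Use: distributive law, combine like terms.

(8·n − 5 + 7·k)·(−3·n − 7·k)·(8·n − 3 + 6·k)
= (−24·n^2 − 56·k·n + 15·n + 35·k − 21·k·n − 49·k^2)·(8·n − 3 + 6·k)    [distributive law]
= (−24·n^2 − 77·k·n + 15·n + 35·k − 49·k^2)·(8·n − 3 + 6·k)    [combine like terms]
= −192·n^3 + 72·n^2 − 144·k·n^2 − 616·k·n^2 + 231·k·n − 462·k^2·n + 120·n^2 − 45·n + 90·k·n + 280·k·n − 105·k + 210·k^2 − 392·k^2·n + 147·k^2 − 294·k^3    [distributive law]
= −192·n^3 + 192·n^2 − 760·k·n^2 + 601·k·n − 854·k^2·n − 45·n − 105·k + 357·k^2 − 294·k^3    [combine like terms]

−192·n^3 + 192·n^2 − 760·k·n^2 + 601·k·n − 854·k^2·n − 45·n − 105·k + 357·k^2 − 294·k^3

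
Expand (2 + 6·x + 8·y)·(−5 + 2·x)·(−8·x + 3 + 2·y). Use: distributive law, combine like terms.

2·x − 30 − 140·y + 244·x^2 + 316·x·y − 96·x^3 − 104·x^2·y − 80·y^2 + 32·x·y^2

(2 + 6·x + 8·y)·(−5 + 2·x)·(−8·x + 3 + 2·y)
= (−10 + 4·x − 30·x + 12·x^2 − 40·y + 16·x·y)·(−8·x + 3 + 2·y)    [distributive law]
= (−10 − 26·x + 12·x^2 − 40·y + 16·x·y)·(−8·x + 3 + 2·y)    [combine like terms]
= 80·x − 30 − 20·y + 208·x^2 − 78·x − 52·x·y − 96·x^3 + 36·x^2 + 24·x^2·y + 320·x·y − 120·y − 80·y^2 − 128·x^2·y + 48·x·y + 32·x·y^2    [distributive law]
= 2·x − 30 − 140·y + 244·x^2 + 316·x·y − 96·x^3 − 104·x^2·y − 80·y^2 + 32·x·y^2    [combine like terms]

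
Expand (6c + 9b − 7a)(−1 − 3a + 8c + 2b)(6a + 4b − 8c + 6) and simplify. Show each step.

(6c + 9b − 7a)(−1 − 3a + 8c + 2b)(6a + 4b − 8c + 6)
= (−6c − 18ac + 48c² + 12bc − 9b − 27ab + 72bc + 18b² + 7a + 21a² − 56ac − 14ab)(6a + 4b − 8c + 6)    [distributive law]
= (−6c − 74ac + 48c² + 84bc − 9b − 41ab + 18b² + 7a + 21a²)(6a + 4b − 8c + 6)    [combine like terms]
= −36ac − 24bc + 48c² − 36c − 444a²c − 296abc + 592ac² − 444ac + 288ac² + 192bc² − 384c³ + 288c² + 504abc + 336b²c − 672bc² + 504bc − 54ab − 36b² + 72bc − 54b − 246a²b − 164ab² + 328abc − 246ab + 108ab² + 72b³ − 144b²c + 108b² + 42a² + 28ab − 56ac + 42a + 126a³ + 84a²b − 168a²c + 126a²    [distributive law]
= −536ac + 552bc + 336c² − 36c − 612a²c + 536abc + 880ac² − 480bc² − 384c³ + 192b²c − 272ab + 72b² − 54b − 162a²b − 56ab² + 72b³ + 168a² + 42a + 126a³    [combine like terms]

−536ac + 552bc + 336c² − 36c − 612a²c + 536abc + 880ac² − 480bc² − 384c³ + 192b²c − 272ab + 72b² − 54b − 162a²b − 56ab² + 72b³ + 168a² + 42a + 126a³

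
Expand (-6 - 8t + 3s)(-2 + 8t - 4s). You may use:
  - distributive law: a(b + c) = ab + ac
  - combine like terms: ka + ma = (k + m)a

12 - 32t + 18s - 64t^2 + 56st - 12s^2

(-6 - 8t + 3s)(-2 + 8t - 4s)
= 12 - 48t + 24s + 16t - 64t^2 + 32st - 6s + 24st - 12s^2    [distributive law]
= 12 - 32t + 18s - 64t^2 + 56st - 12s^2    [combine like terms]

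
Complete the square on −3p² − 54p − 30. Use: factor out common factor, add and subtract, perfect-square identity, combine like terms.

−3p² − 54p − 30
= −3(p² + 18p) − 30    [factor out -3 from the p-terms]
= −3(p² + 18p + 81 − 81) − 30    [add and subtract 81 inside the bracket]
= −3(p + 9)² + 243 − 30    [perfect-square identity]
= −3(p + 9)² + 213    [combine constants]

−3(p + 9)² + 213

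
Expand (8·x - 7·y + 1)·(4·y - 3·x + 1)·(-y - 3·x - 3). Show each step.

(8·x - 7·y + 1)·(4·y - 3·x + 1)·(-y - 3·x - 3)
= (32·x·y - 24·x^2 + 8·x - 28·y^2 + 21·x·y - 7·y + 4·y - 3·x + 1)·(-y - 3·x - 3)    [distributive law]
= (53·x·y - 24·x^2 + 5·x - 28·y^2 - 3·y + 1)·(-y - 3·x - 3)    [combine like terms]
= -53·x·y^2 - 159·x^2·y - 159·x·y + 24·x^2·y + 72·x^3 + 72·x^2 - 5·x·y - 15·x^2 - 15·x + 28·y^3 + 84·x·y^2 + 84·y^2 + 3·y^2 + 9·x·y + 9·y - y - 3·x - 3    [distributive law]
= 31·x·y^2 - 135·x^2·y - 155·x·y + 72·x^3 + 57·x^2 - 18·x + 28·y^3 + 87·y^2 + 8·y - 3    [combine like terms]

31·x·y^2 - 135·x^2·y - 155·x·y + 72·x^3 + 57·x^2 - 18·x + 28·y^3 + 87·y^2 + 8·y - 3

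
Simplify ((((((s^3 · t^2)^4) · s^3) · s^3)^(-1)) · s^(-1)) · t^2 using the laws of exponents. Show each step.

s^(-19)t^(-6)

((((((s^3 · t^2)^4) · s^3) · s^3)^(-1)) · s^(-1)) · t^2
= ((((((s^3 · t^2)^4) · s^3)^(-1)) · ((s^3)^(-1))) · s^(-1)) · t^2    [power of a product]
= ((((((s^3 · t^2)^4)^(-1)) · ((s^3)^(-1))) · ((s^3)^(-1))) · s^(-1)) · t^2    [power of a product]
= (((((s^3 · t^2)^(-4)) · ((s^3)^(-1))) · ((s^3)^(-1))) · s^(-1)) · t^2    [power of a power]
= ((((((s^3)^(-4)) · ((t^2)^(-4))) · ((s^3)^(-1))) · ((s^3)^(-1))) · s^(-1)) · t^2    [power of a product]
= ((((s^(-12) · ((t^2)^(-4))) · ((s^3)^(-1))) · ((s^3)^(-1))) · s^(-1)) · t^2    [power of a power]
= ((((s^(-12) · t^(-8)) · ((s^3)^(-1))) · ((s^3)^(-1))) · s^(-1)) · t^2    [power of a power]
= ((((s^(-12) · t^(-8)) · s^(-3)) · ((s^3)^(-1))) · s^(-1)) · t^2    [power of a power]
= ((((s^(-12) · t^(-8)) · s^(-3)) · s^(-3)) · s^(-1)) · t^2    [power of a power]
= s^(-19)t^(-6)    [product of powers]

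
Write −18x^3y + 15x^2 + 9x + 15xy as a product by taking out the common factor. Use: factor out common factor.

−18x^3y + 15x^2 + 9x + 15xy
= 3(−6x^3y + 5x^2 + 3x + 5xy)    [factor out 3]
= 3x(−6x^2y + 5x + 3 + 5y)    [factor out x]

3x(−6x^2y + 5x + 3 + 5y)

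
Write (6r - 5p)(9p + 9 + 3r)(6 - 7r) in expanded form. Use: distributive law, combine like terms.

(6r - 5p)(9p + 9 + 3r)(6 - 7r)
= (54pr + 54r + 18r² - 45p² - 45p - 15pr)(6 - 7r)    [distributive law]
= (39pr + 54r + 18r² - 45p² - 45p)(6 - 7r)    [combine like terms]
= 234pr - 273pr² + 324r - 378r² + 108r² - 126r³ - 270p² + 315p²r - 270p + 315pr    [distributive law]
= 549pr - 273pr² + 324r - 270r² - 126r³ - 270p² + 315p²r - 270p    [combine like terms]

549pr - 273pr² + 324r - 270r² - 126r³ - 270p² + 315p²r - 270p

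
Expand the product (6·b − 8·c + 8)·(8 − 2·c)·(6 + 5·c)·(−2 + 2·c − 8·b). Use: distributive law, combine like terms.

(6·b − 8·c + 8)·(8 − 2·c)·(6 + 5·c)·(−2 + 2·c − 8·b)
= (48·b − 12·b·c − 64·c + 16·c² + 64 − 16·c)·(6 + 5·c)·(−2 + 2·c − 8·b)    [distributive law]
= (48·b − 12·b·c − 80·c + 16·c² + 64)·(6 + 5·c)·(−2 + 2·c − 8·b)    [combine like terms]
= (288·b + 240·b·c − 72·b·c − 60·b·c² − 480·c − 400·c² + 96·c² + 80·c³ + 384 + 320·c)·(−2 + 2·c − 8·b)    [distributive law]
= (288·b + 168·b·c − 60·b·c² − 160·c − 304·c² + 80·c³ + 384)·(−2 + 2·c − 8·b)    [combine like terms]
= −576·b + 576·b·c − 2304·b² − 336·b·c + 336·b·c² − 1344·b²·c + 120·b·c² − 120·b·c³ + 480·b²·c² + 320·c − 320·c² + 1280·b·c + 608·c² − 608·c³ + 2432·b·c² − 160·c³ + 160·c⁴ − 640·b·c³ − 768 + 768·c − 3072·b    [distributive law]
= −3648·b + 1520·b·c − 2304·b² + 2888·b·c² − 1344·b²·c − 760·b·c³ + 480·b²·c² + 1088·c + 288·c² − 768·c³ + 160·c⁴ − 768    [combine like terms]

−3648·b + 1520·b·c − 2304·b² + 2888·b·c² − 1344·b²·c − 760·b·c³ + 480·b²·c² + 1088·c + 288·c² − 768·c³ + 160·c⁴ − 768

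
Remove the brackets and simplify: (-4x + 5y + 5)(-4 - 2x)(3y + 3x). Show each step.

-42xy + 18x^2 - 6x^2y + 24x^3 - 60y^2 - 30xy^2 - 60y - 60x

(-4x + 5y + 5)(-4 - 2x)(3y + 3x)
= (16x + 8x^2 - 20y - 10xy - 20 - 10x)(3y + 3x)    [distributive law]
= (6x + 8x^2 - 20y - 10xy - 20)(3y + 3x)    [combine like terms]
= 18xy + 18x^2 + 24x^2y + 24x^3 - 60y^2 - 60xy - 30xy^2 - 30x^2y - 60y - 60x    [distributive law]
= -42xy + 18x^2 - 6x^2y + 24x^3 - 60y^2 - 30xy^2 - 60y - 60x    [combine like terms]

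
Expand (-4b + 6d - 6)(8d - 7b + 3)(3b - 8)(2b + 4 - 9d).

(-4b + 6d - 6)(8d - 7b + 3)(3b - 8)(2b + 4 - 9d)
= (-32bd + 28b^2 - 12b + 48d^2 - 42bd + 18d - 48d + 42b - 18)(3b - 8)(2b + 4 - 9d)    [distributive law]
= (-74bd + 28b^2 + 30b + 48d^2 - 30d - 18)(3b - 8)(2b + 4 - 9d)    [combine like terms]
= (-222b^2d + 592bd + 84b^3 - 224b^2 + 90b^2 - 240b + 144bd^2 - 384d^2 - 90bd + 240d - 54b + 144)(2b + 4 - 9d)    [distributive law]
= (-222b^2d + 502bd + 84b^3 - 134b^2 - 294b + 144bd^2 - 384d^2 + 240d + 144)(2b + 4 - 9d)    [combine like terms]
= -444b^3d - 888b^2d + 1998b^2d^2 + 1004b^2d + 2008bd - 4518bd^2 + 168b^4 + 336b^3 - 756b^3d - 268b^3 - 536b^2 + 1206b^2d - 588b^2 - 1176b + 2646bd + 288b^2d^2 + 576bd^2 - 1296bd^3 - 768bd^2 - 1536d^2 + 3456d^3 + 480bd + 960d - 2160d^2 + 288b + 576 - 1296d    [distributive law]
= -1200b^3d + 1322b^2d + 2286b^2d^2 + 5134bd - 4710bd^2 + 168b^4 + 68b^3 - 1124b^2 - 888b - 1296bd^3 - 3696d^2 + 3456d^3 - 336d + 576    [combine like terms]

-1200b^3d + 1322b^2d + 2286b^2d^2 + 5134bd - 4710bd^2 + 168b^4 + 68b^3 - 1124b^2 - 888b - 1296bd^3 - 3696d^2 + 3456d^3 - 336d + 576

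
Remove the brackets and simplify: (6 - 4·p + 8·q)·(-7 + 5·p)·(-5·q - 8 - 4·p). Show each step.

(6 - 4·p + 8·q)·(-7 + 5·p)·(-5·q - 8 - 4·p)
= (-42 + 30·p + 28·p - 20·p^2 - 56·q + 40·p·q)·(-5·q - 8 - 4·p)    [distributive law]
= (-42 + 58·p - 20·p^2 - 56·q + 40·p·q)·(-5·q - 8 - 4·p)    [combine like terms]
= 210·q + 336 + 168·p - 290·p·q - 464·p - 232·p^2 + 100·p^2·q + 160·p^2 + 80·p^3 + 280·q^2 + 448·q + 224·p·q - 200·p·q^2 - 320·p·q - 160·p^2·q    [distributive law]
= 658·q + 336 - 296·p - 386·p·q - 72·p^2 - 60·p^2·q + 80·p^3 + 280·q^2 - 200·p·q^2    [combine like terms]

658·q + 336 - 296·p - 386·p·q - 72·p^2 - 60·p^2·q + 80·p^3 + 280·q^2 - 200·p·q^2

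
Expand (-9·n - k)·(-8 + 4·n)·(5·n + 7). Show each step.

(-9·n - k)·(-8 + 4·n)·(5·n + 7)
= (72·n - 36·n² + 8·k - 4·k·n)·(5·n + 7)    [distributive law]
= 360·n² + 504·n - 180·n³ - 252·n² + 40·k·n + 56·k - 20·k·n² - 28·k·n    [distributive law]
= 108·n² + 504·n - 180·n³ + 12·k·n + 56·k - 20·k·n²    [combine like terms]

108·n² + 504·n - 180·n³ + 12·k·n + 56·k - 20·k·n²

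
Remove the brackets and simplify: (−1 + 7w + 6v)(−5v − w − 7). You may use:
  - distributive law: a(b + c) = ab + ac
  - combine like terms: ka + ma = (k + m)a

−37v − 48w + 7 − 41vw − 7w^2 − 30v^2

(−1 + 7w + 6v)(−5v − w − 7)
= 5v + w + 7 − 35vw − 7w^2 − 49w − 30v^2 − 6vw − 42v    [distributive law]
= −37v − 48w + 7 − 41vw − 7w^2 − 30v^2    [combine like terms]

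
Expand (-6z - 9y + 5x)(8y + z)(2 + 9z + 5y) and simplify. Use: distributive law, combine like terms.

-114yz - 543yz^2 - 933y^2z - 12z^2 - 54z^3 - 144y^2 - 360y^3 + 80xy + 385xyz + 200xy^2 + 10xz + 45xz^2

(-6z - 9y + 5x)(8y + z)(2 + 9z + 5y)
= (-48yz - 6z^2 - 72y^2 - 9yz + 40xy + 5xz)(2 + 9z + 5y)    [distributive law]
= (-57yz - 6z^2 - 72y^2 + 40xy + 5xz)(2 + 9z + 5y)    [combine like terms]
= -114yz - 513yz^2 - 285y^2z - 12z^2 - 54z^3 - 30yz^2 - 144y^2 - 648y^2z - 360y^3 + 80xy + 360xyz + 200xy^2 + 10xz + 45xz^2 + 25xyz    [distributive law]
= -114yz - 543yz^2 - 933y^2z - 12z^2 - 54z^3 - 144y^2 - 360y^3 + 80xy + 385xyz + 200xy^2 + 10xz + 45xz^2    [combine like terms]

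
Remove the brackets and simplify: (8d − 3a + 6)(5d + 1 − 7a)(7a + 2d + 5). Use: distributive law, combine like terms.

138ad^2 + 80d^3 + 276d^2 − 179ad + 202d − 455a^2d − 210a^2 − 183a + 147a^3 + 30

(8d − 3a + 6)(5d + 1 − 7a)(7a + 2d + 5)
= (40d^2 + 8d − 56ad − 15ad − 3a + 21a^2 + 30d + 6 − 42a)(7a + 2d + 5)    [distributive law]
= (40d^2 + 38d − 71ad − 45a + 21a^2 + 6)(7a + 2d + 5)    [combine like terms]
= 280ad^2 + 80d^3 + 200d^2 + 266ad + 76d^2 + 190d − 497a^2d − 142ad^2 − 355ad − 315a^2 − 90ad − 225a + 147a^3 + 42a^2d + 105a^2 + 42a + 12d + 30    [distributive law]
= 138ad^2 + 80d^3 + 276d^2 − 179ad + 202d − 455a^2d − 210a^2 − 183a + 147a^3 + 30    [combine like terms]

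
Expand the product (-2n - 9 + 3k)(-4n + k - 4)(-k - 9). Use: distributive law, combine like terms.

-8kn² - 72n² + 14k²n + 82kn - 396n - 6k² + 153k - 324 - 3k³

(-2n - 9 + 3k)(-4n + k - 4)(-k - 9)
= (8n² - 2kn + 8n + 36n - 9k + 36 - 12kn + 3k² - 12k)(-k - 9)    [distributive law]
= (8n² - 14kn + 44n - 21k + 36 + 3k²)(-k - 9)    [combine like terms]
= -8kn² - 72n² + 14k²n + 126kn - 44kn - 396n + 21k² + 189k - 36k - 324 - 3k³ - 27k²    [distributive law]
= -8kn² - 72n² + 14k²n + 82kn - 396n - 6k² + 153k - 324 - 3k³    [combine like terms]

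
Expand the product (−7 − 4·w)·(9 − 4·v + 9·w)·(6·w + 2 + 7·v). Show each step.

−576·w − 126 − 385·v − 493·v·w + 196·v² − 666·w² − 156·v·w² + 112·v²·w − 216·w³

(−7 − 4·w)·(9 − 4·v + 9·w)·(6·w + 2 + 7·v)
= (−63 + 28·v − 63·w − 36·w + 16·v·w − 36·w²)·(6·w + 2 + 7·v)    [distributive law]
= (−63 + 28·v − 99·w + 16·v·w − 36·w²)·(6·w + 2 + 7·v)    [combine like terms]
= −378·w − 126 − 441·v + 168·v·w + 56·v + 196·v² − 594·w² − 198·w − 693·v·w + 96·v·w² + 32·v·w + 112·v²·w − 216·w³ − 72·w² − 252·v·w²    [distributive law]
= −576·w − 126 − 385·v − 493·v·w + 196·v² − 666·w² − 156·v·w² + 112·v²·w − 216·w³    [combine like terms]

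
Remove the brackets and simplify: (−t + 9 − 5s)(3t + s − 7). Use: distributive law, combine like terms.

(−t + 9 − 5s)(3t + s − 7)
= −3t^2 − st + 7t + 27t + 9s − 63 − 15st − 5s^2 + 35s    [distributive law]
= −3t^2 − 16st + 34t + 44s − 63 − 5s^2    [combine like terms]

−3t^2 − 16st + 34t + 44s − 63 − 5s^2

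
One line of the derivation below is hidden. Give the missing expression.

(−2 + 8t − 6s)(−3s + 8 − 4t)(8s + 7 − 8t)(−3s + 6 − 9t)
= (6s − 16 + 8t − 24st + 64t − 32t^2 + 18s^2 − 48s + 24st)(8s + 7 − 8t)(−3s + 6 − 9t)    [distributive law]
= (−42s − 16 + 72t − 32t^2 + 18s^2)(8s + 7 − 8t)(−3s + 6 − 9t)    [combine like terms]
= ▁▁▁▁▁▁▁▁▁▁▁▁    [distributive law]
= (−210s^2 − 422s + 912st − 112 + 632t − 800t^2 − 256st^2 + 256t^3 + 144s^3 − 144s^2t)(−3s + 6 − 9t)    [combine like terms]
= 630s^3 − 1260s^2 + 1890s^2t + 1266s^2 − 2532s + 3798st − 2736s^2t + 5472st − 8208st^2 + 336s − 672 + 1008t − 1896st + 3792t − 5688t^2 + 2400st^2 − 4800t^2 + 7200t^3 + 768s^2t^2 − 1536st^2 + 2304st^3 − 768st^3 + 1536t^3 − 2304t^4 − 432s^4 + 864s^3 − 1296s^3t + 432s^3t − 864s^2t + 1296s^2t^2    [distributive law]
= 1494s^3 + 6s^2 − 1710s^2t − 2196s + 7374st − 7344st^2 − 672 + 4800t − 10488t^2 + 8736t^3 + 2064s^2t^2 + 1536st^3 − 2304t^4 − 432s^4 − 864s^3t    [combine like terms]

After distributive law, the bracketed line is:

(−336s^2 − 294s + 336st − 128s − 112 + 128t + 576st + 504t − 576t^2 − 256st^2 − 224t^2 + 256t^3 + 144s^3 + 126s^2 − 144s^2t)(−3s + 6 − 9t)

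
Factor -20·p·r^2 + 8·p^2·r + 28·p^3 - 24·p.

-20·p·r^2 + 8·p^2·r + 28·p^3 - 24·p
= 4(-5·p·r^2 + 2·p^2·r + 7·p^3 - 6·p)    [factor out 4]
= 4·p(-5·r^2 + 2·p·r + 7·p^2 - 6)    [factor out p]

4·p(-5·r^2 + 2·p·r + 7·p^2 - 6)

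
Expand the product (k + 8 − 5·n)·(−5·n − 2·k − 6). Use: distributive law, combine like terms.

5·k·n − 2·k^2 − 22·k − 10·n − 48 + 25·n^2

(k + 8 − 5·n)·(−5·n − 2·k − 6)
= −5·k·n − 2·k^2 − 6·k − 40·n − 16·k − 48 + 25·n^2 + 10·k·n + 30·n    [distributive law]
= 5·k·n − 2·k^2 − 22·k − 10·n − 48 + 25·n^2    [combine like terms]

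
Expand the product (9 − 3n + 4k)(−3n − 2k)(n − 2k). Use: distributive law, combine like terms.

−27n^2 + 36kn + 36k^2 + 9n^3 − 24kn^2 + 4k^2n + 16k^3

(9 − 3n + 4k)(−3n − 2k)(n − 2k)
= (−27n − 18k + 9n^2 + 6kn − 12kn − 8k^2)(n − 2k)    [distributive law]
= (−27n − 18k + 9n^2 − 6kn − 8k^2)(n − 2k)    [combine like terms]
= −27n^2 + 54kn − 18kn + 36k^2 + 9n^3 − 18kn^2 − 6kn^2 + 12k^2n − 8k^2n + 16k^3    [distributive law]
= −27n^2 + 36kn + 36k^2 + 9n^3 − 24kn^2 + 4k^2n + 16k^3    [combine like terms]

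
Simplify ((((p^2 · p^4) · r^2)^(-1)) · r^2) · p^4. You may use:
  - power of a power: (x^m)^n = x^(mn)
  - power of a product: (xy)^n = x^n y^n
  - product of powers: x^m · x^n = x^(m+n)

p^(-2)

((((p^2 · p^4) · r^2)^(-1)) · r^2) · p^4
= ((((p^2 · p^4)^(-1)) · ((r^2)^(-1))) · r^2) · p^4    [power of a product]
= (((((p^2)^(-1)) · ((p^4)^(-1))) · ((r^2)^(-1))) · r^2) · p^4    [power of a product]
= (((p^(-2) · ((p^4)^(-1))) · ((r^2)^(-1))) · r^2) · p^4    [power of a power]
= (((p^(-2) · p^(-4)) · ((r^2)^(-1))) · r^2) · p^4    [power of a power]
= ((p^(-6) · ((r^2)^(-1))) · r^2) · p^4    [product of powers]
= ((p^(-6) · r^(-2)) · r^2) · p^4    [power of a power]
= p^(-2)    [product of powers]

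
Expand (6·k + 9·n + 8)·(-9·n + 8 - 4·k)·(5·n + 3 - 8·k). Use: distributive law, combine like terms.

(6·k + 9·n + 8)·(-9·n + 8 - 4·k)·(5·n + 3 - 8·k)
= (-54·k·n + 48·k - 24·k^2 - 81·n^2 + 72·n - 36·k·n - 72·n + 64 - 32·k)·(5·n + 3 - 8·k)    [distributive law]
= (-90·k·n + 16·k - 24·k^2 - 81·n^2 + 64)·(5·n + 3 - 8·k)    [combine like terms]
= -450·k·n^2 - 270·k·n + 720·k^2·n + 80·k·n + 48·k - 128·k^2 - 120·k^2·n - 72·k^2 + 192·k^3 - 405·n^3 - 243·n^2 + 648·k·n^2 + 320·n + 192 - 512·k    [distributive law]
= 198·k·n^2 - 190·k·n + 600·k^2·n - 464·k - 200·k^2 + 192·k^3 - 405·n^3 - 243·n^2 + 320·n + 192    [combine like terms]

198·k·n^2 - 190·k·n + 600·k^2·n - 464·k - 200·k^2 + 192·k^3 - 405·n^3 - 243·n^2 + 320·n + 192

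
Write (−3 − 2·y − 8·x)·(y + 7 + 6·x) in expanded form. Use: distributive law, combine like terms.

−17·y − 21 − 74·x − 2·y² − 20·x·y − 48·x²

(−3 − 2·y − 8·x)·(y + 7 + 6·x)
= −3·y − 21 − 18·x − 2·y² − 14·y − 12·x·y − 8·x·y − 56·x − 48·x²    [distributive law]
= −17·y − 21 − 74·x − 2·y² − 20·x·y − 48·x²    [combine like terms]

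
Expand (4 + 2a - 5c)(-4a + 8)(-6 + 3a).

-192 + 96a + 48a^2 - 24a^3 - 240ac + 60a^2c + 240c

(4 + 2a - 5c)(-4a + 8)(-6 + 3a)
= (-16a + 32 - 8a^2 + 16a + 20ac - 40c)(-6 + 3a)    [distributive law]
= (32 - 8a^2 + 20ac - 40c)(-6 + 3a)    [combine like terms]
= -192 + 96a + 48a^2 - 24a^3 - 120ac + 60a^2c + 240c - 120ac    [distributive law]
= -192 + 96a + 48a^2 - 24a^3 - 240ac + 60a^2c + 240c    [combine like terms]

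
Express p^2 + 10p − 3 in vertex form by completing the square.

p^2 + 10p − 3
= p^2 + 10p + 25 − 25 − 3    [add and subtract 25]
= (p + 5)^2 − 25 − 3    [perfect-square identity]
= (p + 5)^2 − 28    [combine constants]

(p + 5)^2 − 28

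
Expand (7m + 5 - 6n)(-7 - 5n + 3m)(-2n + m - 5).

(7m + 5 - 6n)(-7 - 5n + 3m)(-2n + m - 5)
= (-49m - 35mn + 21m² - 35 - 25n + 15m + 42n + 30n² - 18mn)(-2n + m - 5)    [distributive law]
= (-34m - 53mn + 21m² - 35 + 17n + 30n²)(-2n + m - 5)    [combine like terms]
= 68mn - 34m² + 170m + 106mn² - 53m²n + 265mn - 42m²n + 21m³ - 105m² + 70n - 35m + 175 - 34n² + 17mn - 85n - 60n³ + 30mn² - 150n²    [distributive law]
= 350mn - 139m² + 135m + 136mn² - 95m²n + 21m³ - 15n + 175 - 184n² - 60n³    [combine like terms]

350mn - 139m² + 135m + 136mn² - 95m²n + 21m³ - 15n + 175 - 184n² - 60n³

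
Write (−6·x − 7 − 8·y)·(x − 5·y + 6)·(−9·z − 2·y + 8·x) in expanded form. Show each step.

54·x^2·z + 188·x^2·y − 48·x^3 − 198·x·y·z + 276·x·y^2 + 387·x·z − 18·x·y − 344·x^2 + 117·y·z + 26·y^2 + 378·z + 84·y − 336·x − 360·y^2·z − 80·y^3

(−6·x − 7 − 8·y)·(x − 5·y + 6)·(−9·z − 2·y + 8·x)
= (−6·x^2 + 30·x·y − 36·x − 7·x + 35·y − 42 − 8·x·y + 40·y^2 − 48·y)·(−9·z − 2·y + 8·x)    [distributive law]
= (−6·x^2 + 22·x·y − 43·x − 13·y − 42 + 40·y^2)·(−9·z − 2·y + 8·x)    [combine like terms]
= 54·x^2·z + 12·x^2·y − 48·x^3 − 198·x·y·z − 44·x·y^2 + 176·x^2·y + 387·x·z + 86·x·y − 344·x^2 + 117·y·z + 26·y^2 − 104·x·y + 378·z + 84·y − 336·x − 360·y^2·z − 80·y^3 + 320·x·y^2    [distributive law]
= 54·x^2·z + 188·x^2·y − 48·x^3 − 198·x·y·z + 276·x·y^2 + 387·x·z − 18·x·y − 344·x^2 + 117·y·z + 26·y^2 + 378·z + 84·y − 336·x − 360·y^2·z − 80·y^3    [combine like terms]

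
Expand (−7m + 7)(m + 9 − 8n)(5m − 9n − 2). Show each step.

−35m^3 + 343m^2n − 266m^2 + 112mn + 427m − 504mn^2 − 455n − 126 + 504n^2

(−7m + 7)(m + 9 − 8n)(5m − 9n − 2)
= (−7m^2 − 63m + 56mn + 7m + 63 − 56n)(5m − 9n − 2)    [distributive law]
= (−7m^2 − 56m + 56mn + 63 − 56n)(5m − 9n − 2)    [combine like terms]
= −35m^3 + 63m^2n + 14m^2 − 280m^2 + 504mn + 112m + 280m^2n − 504mn^2 − 112mn + 315m − 567n − 126 − 280mn + 504n^2 + 112n    [distributive law]
= −35m^3 + 343m^2n − 266m^2 + 112mn + 427m − 504mn^2 − 455n − 126 + 504n^2    [combine like terms]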